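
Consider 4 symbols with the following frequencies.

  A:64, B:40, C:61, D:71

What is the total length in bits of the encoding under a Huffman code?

472

Build the Huffman tree bottom-up:
combine B(40), C(61) → 101
combine A(64), D(71) → 135
combine 101, 135 → 236
The encoded length is the sum of every internal node's weight: 101 + 135 + 236 = 472 bits.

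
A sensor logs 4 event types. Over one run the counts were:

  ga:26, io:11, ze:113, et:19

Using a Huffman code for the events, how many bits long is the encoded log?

Merge the two smallest weights repeatedly:
io(11) + et(19) → 30
ga(26) + 30 → 56
56 + ze(113) → 169
The encoded length is the sum of every internal node's weight: 30 + 56 + 169 = 255 bits.

255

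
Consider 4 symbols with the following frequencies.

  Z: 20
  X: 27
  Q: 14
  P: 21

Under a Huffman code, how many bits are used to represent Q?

Repeatedly merge the two smallest:
Q(14) + Z(20) → 34
P(21) + X(27) → 48
34 + 48 → 82
The subtree containing Q is merged 2 times, so code length = 2.

2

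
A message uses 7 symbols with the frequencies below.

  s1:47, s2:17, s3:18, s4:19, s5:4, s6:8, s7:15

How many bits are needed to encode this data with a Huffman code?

Build the Huffman tree bottom-up:
merge s5(4) and s6(8): 12
merge 12 and s7(15): 27
merge s2(17) and s3(18): 35
merge s4(19) and 27: 46
merge 35 and 46: 81
merge s1(47) and 81: 128
Total encoded bits = sum of merged weights = 12 + 27 + 35 + 46 + 81 + 128 = 329.

329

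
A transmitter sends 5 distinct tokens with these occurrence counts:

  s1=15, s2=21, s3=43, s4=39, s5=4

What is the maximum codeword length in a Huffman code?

4

Merge the two lowest-weight nodes at each step:
combine s5(4), s1(15) → 19
combine 19, s2(21) → 40
combine s4(39), 40 → 79
combine s3(43), 79 → 122
The rarest symbols sit at the bottom; the longest codeword is 4 bits.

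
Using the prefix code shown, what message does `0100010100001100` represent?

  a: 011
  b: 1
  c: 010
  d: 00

cdbcdad

Read left to right; each codeword is recognised as soon as it completes (prefix code):
  010→c | 00→d | 1→b | 010→c | 00→d | 011→a | 00→d
Decoded message: cdbcdad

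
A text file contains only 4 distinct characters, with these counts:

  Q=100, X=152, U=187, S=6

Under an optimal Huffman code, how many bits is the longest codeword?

Merge the two lowest-weight nodes at each step:
merge S(6) and Q(100): 106
merge 106 and X(152): 258
merge U(187) and 258: 445
Maximum depth reached is 3.

3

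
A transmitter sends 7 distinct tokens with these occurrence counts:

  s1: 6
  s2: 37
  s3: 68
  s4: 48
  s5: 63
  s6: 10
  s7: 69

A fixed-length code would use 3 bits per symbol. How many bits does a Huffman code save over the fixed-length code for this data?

Fixed-length: 3 bits × 301 symbols = 903 bits.
Huffman merges:
s1(6) + s6(10) → 16
16 + s2(37) → 53
s4(48) + 53 → 101
s5(63) + s3(68) → 131
s7(69) + 101 → 170
131 + 170 → 301
Huffman total = 16 + 53 + 101 + 131 + 170 + 301 = 772 bits.
Saving = 903 − 772 = 131 bits.

131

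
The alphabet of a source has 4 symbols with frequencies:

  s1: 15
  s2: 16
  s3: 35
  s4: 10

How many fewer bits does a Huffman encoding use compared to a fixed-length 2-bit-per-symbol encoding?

10

Fixed-length: 2 bits × 76 symbols = 152 bits.
Huffman merges:
s4(10) + s1(15) → 25
s2(16) + 25 → 41
s3(35) + 41 → 76
Huffman total = 25 + 41 + 76 = 142 bits.
Saving = 152 − 142 = 10 bits.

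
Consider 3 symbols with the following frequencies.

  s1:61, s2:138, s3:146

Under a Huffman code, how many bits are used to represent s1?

2

Repeatedly merge the two smallest:
s1(61) + s2(138) → 199
s3(146) + 199 → 345
s1's leaf is at depth 2, giving a 2-bit codeword.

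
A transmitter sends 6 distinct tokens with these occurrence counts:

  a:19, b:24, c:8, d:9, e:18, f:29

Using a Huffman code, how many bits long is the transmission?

Merge the two smallest weights repeatedly:
c(8) + d(9) → 17
17 + e(18) → 35
a(19) + b(24) → 43
f(29) + 35 → 64
43 + 64 → 107
The encoded length is the sum of every internal node's weight: 17 + 35 + 43 + 64 + 107 = 266 bits.

266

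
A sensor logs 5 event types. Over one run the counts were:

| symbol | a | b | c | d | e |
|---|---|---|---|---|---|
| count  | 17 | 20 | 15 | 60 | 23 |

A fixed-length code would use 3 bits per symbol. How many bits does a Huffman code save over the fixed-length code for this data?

Fixed-length: 3 bits × 135 symbols = 405 bits.
Huffman merges:
merge c(15) and a(17): 32
merge b(20) and e(23): 43
merge 32 and 43: 75
merge d(60) and 75: 135
Huffman total = 32 + 43 + 75 + 135 = 285 bits.
Saving = 405 − 285 = 120 bits.

120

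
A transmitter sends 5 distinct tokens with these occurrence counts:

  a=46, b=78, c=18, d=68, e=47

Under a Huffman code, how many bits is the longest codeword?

3

Merge the two lowest-weight nodes at each step:
c(18) + a(46) → 64
e(47) + 64 → 111
d(68) + b(78) → 146
111 + 146 → 257
Maximum depth reached is 3.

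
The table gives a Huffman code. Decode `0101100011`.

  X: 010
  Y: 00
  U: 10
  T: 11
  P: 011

Read left to right; each codeword is recognised as soon as it completes (prefix code):
  010→X | 11→T | 00→Y | 011→P
Decoded message: XTYP

XTYP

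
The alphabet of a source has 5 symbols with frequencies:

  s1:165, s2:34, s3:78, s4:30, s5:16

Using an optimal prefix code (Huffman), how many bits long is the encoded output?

607

Merge the two smallest weights repeatedly:
combine s5(16), s4(30) → 46
combine s2(34), 46 → 80
combine s3(78), 80 → 158
combine 158, s1(165) → 323
Total encoded bits = sum of merged weights = 46 + 80 + 158 + 323 = 607.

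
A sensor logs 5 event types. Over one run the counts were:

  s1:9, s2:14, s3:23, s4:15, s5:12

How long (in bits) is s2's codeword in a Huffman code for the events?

2

Repeatedly merge the two smallest:
s1(9) + s5(12) → 21
s2(14) + s4(15) → 29
21 + s3(23) → 44
29 + 44 → 73
s2 sits 2 levels below the root, so its codeword is 2 bits.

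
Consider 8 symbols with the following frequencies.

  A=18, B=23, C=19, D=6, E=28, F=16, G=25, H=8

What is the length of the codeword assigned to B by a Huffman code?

3

Repeatedly merge the two smallest:
merge D(6) and H(8): 14
merge 14 and F(16): 30
merge A(18) and C(19): 37
merge B(23) and G(25): 48
merge E(28) and 30: 58
merge 37 and 48: 85
merge 58 and 85: 143
The subtree containing B is merged 3 times, so code length = 3.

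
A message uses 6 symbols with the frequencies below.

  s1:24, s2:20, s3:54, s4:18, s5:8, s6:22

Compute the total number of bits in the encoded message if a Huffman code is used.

Merge the two smallest weights repeatedly:
combine s5(8), s4(18) → 26
combine s2(20), s6(22) → 42
combine s1(24), 26 → 50
combine 42, 50 → 92
combine s3(54), 92 → 146
Total encoded bits = sum of merged weights = 26 + 42 + 50 + 92 + 146 = 356.

356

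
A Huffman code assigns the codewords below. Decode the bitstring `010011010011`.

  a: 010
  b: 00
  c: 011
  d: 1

acac

Read left to right; each codeword is recognised as soon as it completes (prefix code):
  010→a | 011→c | 010→a | 011→c
Decoded message: acac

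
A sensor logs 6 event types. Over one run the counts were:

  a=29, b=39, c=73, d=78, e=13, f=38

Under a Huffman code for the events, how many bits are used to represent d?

2

Repeatedly merge the two smallest:
combine e(13), a(29) → 42
combine f(38), b(39) → 77
combine 42, c(73) → 115
combine 77, d(78) → 155
combine 115, 155 → 270
d sits 2 levels below the root, so its codeword is 2 bits.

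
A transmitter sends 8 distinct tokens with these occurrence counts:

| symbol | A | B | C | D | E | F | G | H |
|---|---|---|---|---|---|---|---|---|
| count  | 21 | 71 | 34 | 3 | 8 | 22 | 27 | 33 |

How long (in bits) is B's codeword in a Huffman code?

2

Huffman merges, smallest pair first:
D(3) + E(8) → 11
11 + A(21) → 32
F(22) + G(27) → 49
32 + H(33) → 65
C(34) + 49 → 83
65 + B(71) → 136
83 + 136 → 219
B's leaf is at depth 2, giving a 2-bit codeword.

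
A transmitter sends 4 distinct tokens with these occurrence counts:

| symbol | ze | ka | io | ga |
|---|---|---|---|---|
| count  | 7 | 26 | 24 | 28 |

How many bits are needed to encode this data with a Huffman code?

170

Merge the two smallest weights repeatedly:
ze(7) + io(24) → 31
ka(26) + ga(28) → 54
31 + 54 → 85
Each symbol's bit-cost is frequency × depth; summing gives 170 bits (equivalently 31 + 54 + 85).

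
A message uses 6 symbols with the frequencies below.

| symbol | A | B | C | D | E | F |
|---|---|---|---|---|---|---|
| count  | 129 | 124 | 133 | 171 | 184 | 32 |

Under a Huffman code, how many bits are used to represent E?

Repeatedly merge the two smallest:
combine F(32), B(124) → 156
combine A(129), C(133) → 262
combine 156, D(171) → 327
combine E(184), 262 → 446
combine 327, 446 → 773
E sits 2 levels below the root, so its codeword is 2 bits.

2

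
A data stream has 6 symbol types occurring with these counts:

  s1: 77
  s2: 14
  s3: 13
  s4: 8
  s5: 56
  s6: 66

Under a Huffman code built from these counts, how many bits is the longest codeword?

Merge the two lowest-weight nodes at each step:
s4(8) + s3(13) → 21
s2(14) + 21 → 35
35 + s5(56) → 91
s6(66) + s1(77) → 143
91 + 143 → 234
Maximum depth reached is 4.

4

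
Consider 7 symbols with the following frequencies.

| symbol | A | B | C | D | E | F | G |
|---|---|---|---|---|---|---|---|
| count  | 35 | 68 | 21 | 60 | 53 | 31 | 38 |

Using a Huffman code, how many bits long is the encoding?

Greedily combine the two least-frequent nodes:
combine C(21), F(31) → 52
combine A(35), G(38) → 73
combine 52, E(53) → 105
combine D(60), B(68) → 128
combine 73, 105 → 178
combine 128, 178 → 306
Each symbol's bit-cost is frequency × depth; summing gives 842 bits (equivalently 52 + 73 + 105 + 128 + 178 + 306).

842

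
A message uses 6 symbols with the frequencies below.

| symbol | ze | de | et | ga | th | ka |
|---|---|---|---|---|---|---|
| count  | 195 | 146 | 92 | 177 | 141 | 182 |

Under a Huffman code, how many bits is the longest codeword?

Merge the two lowest-weight nodes at each step:
et(92) + th(141) → 233
de(146) + ga(177) → 323
ka(182) + ze(195) → 377
233 + 323 → 556
377 + 556 → 933
Maximum depth reached is 3.

3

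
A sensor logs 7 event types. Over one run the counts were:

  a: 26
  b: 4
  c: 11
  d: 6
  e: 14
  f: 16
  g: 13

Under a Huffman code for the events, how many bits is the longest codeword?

Merge the two lowest-weight nodes at each step:
combine b(4), d(6) → 10
combine 10, c(11) → 21
combine g(13), e(14) → 27
combine f(16), 21 → 37
combine a(26), 27 → 53
combine 37, 53 → 90
The first pair merged (b, d) ends up deepest, at depth 4.

4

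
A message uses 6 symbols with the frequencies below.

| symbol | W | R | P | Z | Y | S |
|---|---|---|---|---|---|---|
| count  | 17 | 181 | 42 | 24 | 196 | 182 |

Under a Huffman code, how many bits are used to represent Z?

Build the tree from the bottom:
merge W(17) and Z(24): 41
merge 41 and P(42): 83
merge 83 and R(181): 264
merge S(182) and Y(196): 378
merge 264 and 378: 642
The subtree containing Z is merged 4 times, so code length = 4.

4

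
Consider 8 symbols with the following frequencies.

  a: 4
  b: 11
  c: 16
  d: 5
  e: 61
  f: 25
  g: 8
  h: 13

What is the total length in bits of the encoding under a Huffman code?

Build the Huffman tree bottom-up:
combine a(4), d(5) → 9
combine g(8), 9 → 17
combine b(11), h(13) → 24
combine c(16), 17 → 33
combine 24, f(25) → 49
combine 33, 49 → 82
combine e(61), 82 → 143
The encoded length is the sum of every internal node's weight: 9 + 17 + 24 + 33 + 49 + 82 + 143 = 357 bits.

357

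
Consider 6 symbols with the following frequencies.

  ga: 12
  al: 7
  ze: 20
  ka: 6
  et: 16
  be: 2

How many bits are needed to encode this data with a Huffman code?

Build the Huffman tree bottom-up:
combine be(2), ka(6) → 8
combine al(7), 8 → 15
combine ga(12), 15 → 27
combine et(16), ze(20) → 36
combine 27, 36 → 63
The encoded length is the sum of every internal node's weight: 8 + 15 + 27 + 36 + 63 = 149 bits.

149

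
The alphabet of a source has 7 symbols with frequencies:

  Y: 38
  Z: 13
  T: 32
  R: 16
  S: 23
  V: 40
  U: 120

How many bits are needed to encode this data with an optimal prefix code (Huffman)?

687

Merge the two smallest weights repeatedly:
combine Z(13), R(16) → 29
combine S(23), 29 → 52
combine T(32), Y(38) → 70
combine V(40), 52 → 92
combine 70, 92 → 162
combine U(120), 162 → 282
The encoded length is the sum of every internal node's weight: 29 + 52 + 70 + 92 + 162 + 282 = 687 bits.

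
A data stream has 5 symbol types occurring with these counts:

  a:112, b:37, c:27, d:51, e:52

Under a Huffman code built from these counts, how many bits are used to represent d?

3

Build the tree from the bottom:
merge c(27) and b(37): 64
merge d(51) and e(52): 103
merge 64 and 103: 167
merge a(112) and 167: 279
The subtree containing d is merged 3 times, so code length = 3.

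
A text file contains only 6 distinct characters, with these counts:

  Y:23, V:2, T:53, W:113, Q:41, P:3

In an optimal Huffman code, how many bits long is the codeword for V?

5

Repeatedly merge the two smallest:
V(2) + P(3) → 5
5 + Y(23) → 28
28 + Q(41) → 69
T(53) + 69 → 122
W(113) + 122 → 235
V's leaf is at depth 5, giving a 5-bit codeword.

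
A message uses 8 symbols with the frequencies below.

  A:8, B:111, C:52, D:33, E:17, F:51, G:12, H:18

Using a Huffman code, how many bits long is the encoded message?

792

Merge the two smallest weights repeatedly:
merge A(8) and G(12): 20
merge E(17) and H(18): 35
merge 20 and D(33): 53
merge 35 and F(51): 86
merge C(52) and 53: 105
merge 86 and 105: 191
merge B(111) and 191: 302
The encoded length is the sum of every internal node's weight: 20 + 35 + 53 + 86 + 105 + 191 + 302 = 792 bits.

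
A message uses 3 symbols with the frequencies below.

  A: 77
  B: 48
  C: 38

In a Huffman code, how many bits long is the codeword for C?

2

Build the tree from the bottom:
combine C(38), B(48) → 86
combine A(77), 86 → 163
The subtree containing C is merged 2 times, so code length = 2.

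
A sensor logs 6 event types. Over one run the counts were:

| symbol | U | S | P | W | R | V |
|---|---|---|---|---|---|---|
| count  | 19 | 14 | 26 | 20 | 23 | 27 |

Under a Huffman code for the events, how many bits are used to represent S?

3

Build the tree from the bottom:
S(14) + U(19) → 33
W(20) + R(23) → 43
P(26) + V(27) → 53
33 + 43 → 76
53 + 76 → 129
S sits 3 levels below the root, so its codeword is 3 bits.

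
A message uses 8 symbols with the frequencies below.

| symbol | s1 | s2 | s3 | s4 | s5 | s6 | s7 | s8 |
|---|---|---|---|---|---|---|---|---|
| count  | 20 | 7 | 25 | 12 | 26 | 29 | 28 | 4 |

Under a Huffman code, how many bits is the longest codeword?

5

Merge the two lowest-weight nodes at each step:
combine s8(4), s2(7) → 11
combine 11, s4(12) → 23
combine s1(20), 23 → 43
combine s3(25), s5(26) → 51
combine s7(28), s6(29) → 57
combine 43, 51 → 94
combine 57, 94 → 151
The rarest symbols sit at the bottom; the longest codeword is 5 bits.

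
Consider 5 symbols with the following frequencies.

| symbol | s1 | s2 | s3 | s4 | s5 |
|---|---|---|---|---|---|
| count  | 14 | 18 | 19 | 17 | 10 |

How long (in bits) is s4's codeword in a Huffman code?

2

Huffman merges, smallest pair first:
s5(10) + s1(14) → 24
s4(17) + s2(18) → 35
s3(19) + 24 → 43
35 + 43 → 78
The subtree containing s4 is merged 2 times, so code length = 2.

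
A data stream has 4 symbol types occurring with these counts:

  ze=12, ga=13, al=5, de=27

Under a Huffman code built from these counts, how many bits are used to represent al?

Huffman merges, smallest pair first:
merge al(5) and ze(12): 17
merge ga(13) and 17: 30
merge de(27) and 30: 57
The subtree containing al is merged 3 times, so code length = 3.

3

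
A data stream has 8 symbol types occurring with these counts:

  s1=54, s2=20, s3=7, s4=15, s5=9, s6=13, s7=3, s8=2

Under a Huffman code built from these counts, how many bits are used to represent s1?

Huffman merges, smallest pair first:
merge s8(2) and s7(3): 5
merge 5 and s3(7): 12
merge s5(9) and 12: 21
merge s6(13) and s4(15): 28
merge s2(20) and 21: 41
merge 28 and 41: 69
merge s1(54) and 69: 123
s1 sits one level below the root: a 1-bit codeword.

1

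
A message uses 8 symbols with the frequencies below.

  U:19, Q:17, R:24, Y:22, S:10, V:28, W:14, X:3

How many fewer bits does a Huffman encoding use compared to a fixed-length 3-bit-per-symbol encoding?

15

Fixed-length: 3 bits × 137 symbols = 411 bits.
Huffman merges:
combine X(3), S(10) → 13
combine 13, W(14) → 27
combine Q(17), U(19) → 36
combine Y(22), R(24) → 46
combine 27, V(28) → 55
combine 36, 46 → 82
combine 55, 82 → 137
Huffman total = 13 + 27 + 36 + 46 + 55 + 82 + 137 = 396 bits.
Saving = 411 − 396 = 15 bits.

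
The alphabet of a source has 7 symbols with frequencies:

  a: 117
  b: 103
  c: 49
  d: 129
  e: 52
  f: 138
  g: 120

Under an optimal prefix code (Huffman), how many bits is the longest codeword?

4

Merge the two lowest-weight nodes at each step:
c(49) + e(52) → 101
101 + b(103) → 204
a(117) + g(120) → 237
d(129) + f(138) → 267
204 + 237 → 441
267 + 441 → 708
The rarest symbols sit at the bottom; the longest codeword is 4 bits.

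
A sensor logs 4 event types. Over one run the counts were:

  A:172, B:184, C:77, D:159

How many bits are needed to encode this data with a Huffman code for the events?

Merge the two smallest weights repeatedly:
C(77) + D(159) → 236
A(172) + B(184) → 356
236 + 356 → 592
Each symbol's bit-cost is frequency × depth; summing gives 1184 bits (equivalently 236 + 356 + 592).

1184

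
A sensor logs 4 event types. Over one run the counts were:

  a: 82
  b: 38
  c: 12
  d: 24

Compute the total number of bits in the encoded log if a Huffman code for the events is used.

Build the Huffman tree bottom-up:
c(12) + d(24) → 36
36 + b(38) → 74
74 + a(82) → 156
Each symbol's bit-cost is frequency × depth; summing gives 266 bits (equivalently 36 + 74 + 156).

266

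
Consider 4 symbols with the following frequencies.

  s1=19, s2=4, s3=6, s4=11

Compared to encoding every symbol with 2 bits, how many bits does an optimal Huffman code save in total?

9

Fixed-length: 2 bits × 40 symbols = 80 bits.
Huffman merges:
s2(4) + s3(6) → 10
10 + s4(11) → 21
s1(19) + 21 → 40
Huffman total = 10 + 21 + 40 = 71 bits.
Saving = 80 − 71 = 9 bits.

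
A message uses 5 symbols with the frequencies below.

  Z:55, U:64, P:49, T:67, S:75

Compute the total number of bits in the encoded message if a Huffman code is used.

724

Greedily combine the two least-frequent nodes:
merge P(49) and Z(55): 104
merge U(64) and T(67): 131
merge S(75) and 104: 179
merge 131 and 179: 310
Each symbol's bit-cost is frequency × depth; summing gives 724 bits (equivalently 104 + 131 + 179 + 310).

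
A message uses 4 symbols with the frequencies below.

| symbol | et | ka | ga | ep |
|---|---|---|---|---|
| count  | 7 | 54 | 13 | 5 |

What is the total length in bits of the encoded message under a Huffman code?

Greedily combine the two least-frequent nodes:
combine ep(5), et(7) → 12
combine 12, ga(13) → 25
combine 25, ka(54) → 79
Total encoded bits = sum of merged weights = 12 + 25 + 79 = 116.

116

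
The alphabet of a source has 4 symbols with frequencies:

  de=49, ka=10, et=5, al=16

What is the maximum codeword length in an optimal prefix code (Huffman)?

3

Merge the two lowest-weight nodes at each step:
merge et(5) and ka(10): 15
merge 15 and al(16): 31
merge 31 and de(49): 80
Maximum depth reached is 3.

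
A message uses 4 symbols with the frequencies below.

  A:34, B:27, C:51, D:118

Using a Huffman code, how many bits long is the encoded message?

Greedily combine the two least-frequent nodes:
merge B(27) and A(34): 61
merge C(51) and 61: 112
merge 112 and D(118): 230
The encoded length is the sum of every internal node's weight: 61 + 112 + 230 = 403 bits.

403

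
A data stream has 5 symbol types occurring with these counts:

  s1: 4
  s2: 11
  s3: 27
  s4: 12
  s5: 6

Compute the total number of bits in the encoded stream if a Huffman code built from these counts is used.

124

Build the Huffman tree bottom-up:
merge s1(4) and s5(6): 10
merge 10 and s2(11): 21
merge s4(12) and 21: 33
merge s3(27) and 33: 60
Each symbol's bit-cost is frequency × depth; summing gives 124 bits (equivalently 10 + 21 + 33 + 60).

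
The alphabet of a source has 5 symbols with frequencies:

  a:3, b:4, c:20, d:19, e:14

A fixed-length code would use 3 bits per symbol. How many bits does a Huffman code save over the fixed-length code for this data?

53

Fixed-length: 3 bits × 60 symbols = 180 bits.
Huffman merges:
merge a(3) and b(4): 7
merge 7 and e(14): 21
merge d(19) and c(20): 39
merge 21 and 39: 60
Huffman total = 7 + 21 + 39 + 60 = 127 bits.
Saving = 180 − 127 = 53 bits.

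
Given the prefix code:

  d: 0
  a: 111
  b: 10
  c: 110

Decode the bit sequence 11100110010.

Read left to right; each codeword is recognised as soon as it completes (prefix code):
  111→a | 0→d | 0→d | 110→c | 0→d | 10→b
Decoded message: addcdb

addcdb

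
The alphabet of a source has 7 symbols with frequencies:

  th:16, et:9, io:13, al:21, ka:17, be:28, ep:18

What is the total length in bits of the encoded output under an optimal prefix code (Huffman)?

338

Greedily combine the two least-frequent nodes:
combine et(9), io(13) → 22
combine th(16), ka(17) → 33
combine ep(18), al(21) → 39
combine 22, be(28) → 50
combine 33, 39 → 72
combine 50, 72 → 122
Each symbol's bit-cost is frequency × depth; summing gives 338 bits (equivalently 22 + 33 + 39 + 50 + 72 + 122).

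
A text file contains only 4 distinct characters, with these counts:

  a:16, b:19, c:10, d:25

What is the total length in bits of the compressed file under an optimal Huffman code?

140

Merge the two smallest weights repeatedly:
combine c(10), a(16) → 26
combine b(19), d(25) → 44
combine 26, 44 → 70
The encoded length is the sum of every internal node's weight: 26 + 44 + 70 = 140 bits.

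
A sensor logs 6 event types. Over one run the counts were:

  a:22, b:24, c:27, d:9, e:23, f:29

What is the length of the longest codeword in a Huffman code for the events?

3

Merge the two lowest-weight nodes at each step:
merge d(9) and a(22): 31
merge e(23) and b(24): 47
merge c(27) and f(29): 56
merge 31 and 47: 78
merge 56 and 78: 134
The first pair merged (d, a) ends up deepest, at depth 3.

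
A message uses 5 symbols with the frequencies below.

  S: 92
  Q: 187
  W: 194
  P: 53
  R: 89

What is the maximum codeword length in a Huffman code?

Merge the two lowest-weight nodes at each step:
merge P(53) and R(89): 142
merge S(92) and 142: 234
merge Q(187) and W(194): 381
merge 234 and 381: 615
Maximum depth reached is 3.

3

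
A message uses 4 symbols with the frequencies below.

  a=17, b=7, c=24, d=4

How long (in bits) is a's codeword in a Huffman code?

2

Repeatedly merge the two smallest:
merge d(4) and b(7): 11
merge 11 and a(17): 28
merge c(24) and 28: 52
a's leaf is at depth 2, giving a 2-bit codeword.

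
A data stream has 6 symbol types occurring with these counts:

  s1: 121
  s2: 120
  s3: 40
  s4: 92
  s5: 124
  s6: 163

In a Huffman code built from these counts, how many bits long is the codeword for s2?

Build the tree from the bottom:
combine s3(40), s4(92) → 132
combine s2(120), s1(121) → 241
combine s5(124), 132 → 256
combine s6(163), 241 → 404
combine 256, 404 → 660
s2's leaf is at depth 3, giving a 3-bit codeword.

3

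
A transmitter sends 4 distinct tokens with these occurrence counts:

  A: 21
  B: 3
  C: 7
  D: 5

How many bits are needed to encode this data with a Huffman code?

59

Greedily combine the two least-frequent nodes:
B(3) + D(5) → 8
C(7) + 8 → 15
15 + A(21) → 36
Each symbol's bit-cost is frequency × depth; summing gives 59 bits (equivalently 8 + 15 + 36).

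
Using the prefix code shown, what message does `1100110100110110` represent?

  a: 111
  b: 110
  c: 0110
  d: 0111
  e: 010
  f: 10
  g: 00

Read left to right; each codeword is recognised as soon as it completes (prefix code):
  110→b | 0110→c | 10→f | 0110→c | 110→b
Decoded message: bcfcb

bcfcb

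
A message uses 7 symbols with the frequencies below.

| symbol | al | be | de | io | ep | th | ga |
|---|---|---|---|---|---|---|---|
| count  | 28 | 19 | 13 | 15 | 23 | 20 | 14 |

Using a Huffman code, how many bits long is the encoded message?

368

Merge the two smallest weights repeatedly:
merge de(13) and ga(14): 27
merge io(15) and be(19): 34
merge th(20) and ep(23): 43
merge 27 and al(28): 55
merge 34 and 43: 77
merge 55 and 77: 132
Total encoded bits = sum of merged weights = 27 + 34 + 43 + 55 + 77 + 132 = 368.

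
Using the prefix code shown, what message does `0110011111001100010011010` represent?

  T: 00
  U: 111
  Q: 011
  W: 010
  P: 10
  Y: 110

Read left to right; each codeword is recognised as soon as it completes (prefix code):
  011→Q | 00→T | 111→U | 110→Y | 011→Q | 00→T | 010→W | 011→Q | 010→W
Decoded message: QTUYQTWQW

QTUYQTWQW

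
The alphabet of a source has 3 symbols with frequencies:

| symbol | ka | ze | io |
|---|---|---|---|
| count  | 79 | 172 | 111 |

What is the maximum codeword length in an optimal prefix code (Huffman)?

2

Merge the two lowest-weight nodes at each step:
ka(79) + io(111) → 190
ze(172) + 190 → 362
The first pair merged (ka, io) ends up deepest, at depth 2.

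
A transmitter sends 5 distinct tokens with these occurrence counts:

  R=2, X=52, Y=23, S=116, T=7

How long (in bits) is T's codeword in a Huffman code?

4

Build the tree from the bottom:
R(2) + T(7) → 9
9 + Y(23) → 32
32 + X(52) → 84
84 + S(116) → 200
T's leaf is at depth 4, giving a 4-bit codeword.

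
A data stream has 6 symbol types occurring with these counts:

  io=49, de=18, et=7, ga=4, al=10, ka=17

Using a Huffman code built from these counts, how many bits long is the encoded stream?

Build the Huffman tree bottom-up:
ga(4) + et(7) → 11
al(10) + 11 → 21
ka(17) + de(18) → 35
21 + 35 → 56
io(49) + 56 → 105
The encoded length is the sum of every internal node's weight: 11 + 21 + 35 + 56 + 105 = 228 bits.

228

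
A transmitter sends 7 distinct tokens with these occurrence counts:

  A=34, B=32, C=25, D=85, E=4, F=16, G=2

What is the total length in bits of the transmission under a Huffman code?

452

Build the Huffman tree bottom-up:
combine G(2), E(4) → 6
combine 6, F(16) → 22
combine 22, C(25) → 47
combine B(32), A(34) → 66
combine 47, 66 → 113
combine D(85), 113 → 198
Total encoded bits = sum of merged weights = 6 + 22 + 47 + 66 + 113 + 198 = 452.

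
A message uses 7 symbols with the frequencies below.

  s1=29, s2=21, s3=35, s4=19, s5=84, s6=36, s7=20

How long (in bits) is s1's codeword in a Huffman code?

Repeatedly merge the two smallest:
combine s4(19), s7(20) → 39
combine s2(21), s1(29) → 50
combine s3(35), s6(36) → 71
combine 39, 50 → 89
combine 71, s5(84) → 155
combine 89, 155 → 244
The subtree containing s1 is merged 3 times, so code length = 3.

3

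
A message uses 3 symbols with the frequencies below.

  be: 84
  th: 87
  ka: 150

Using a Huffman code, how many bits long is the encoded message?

492

Greedily combine the two least-frequent nodes:
combine be(84), th(87) → 171
combine ka(150), 171 → 321
Each symbol's bit-cost is frequency × depth; summing gives 492 bits (equivalently 171 + 321).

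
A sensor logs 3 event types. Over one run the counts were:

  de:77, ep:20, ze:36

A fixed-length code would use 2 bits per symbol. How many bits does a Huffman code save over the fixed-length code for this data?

77

Fixed-length: 2 bits × 133 symbols = 266 bits.
Huffman merges:
ep(20) + ze(36) → 56
56 + de(77) → 133
Huffman total = 56 + 133 = 189 bits.
Saving = 266 − 189 = 77 bits.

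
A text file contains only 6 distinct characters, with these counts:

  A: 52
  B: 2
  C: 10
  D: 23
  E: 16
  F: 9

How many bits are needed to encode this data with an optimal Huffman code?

241

Build the Huffman tree bottom-up:
combine B(2), F(9) → 11
combine C(10), 11 → 21
combine E(16), 21 → 37
combine D(23), 37 → 60
combine A(52), 60 → 112
Total encoded bits = sum of merged weights = 11 + 21 + 37 + 60 + 112 = 241.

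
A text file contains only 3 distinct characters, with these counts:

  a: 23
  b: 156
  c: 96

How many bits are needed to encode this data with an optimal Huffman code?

Merge the two smallest weights repeatedly:
a(23) + c(96) → 119
119 + b(156) → 275
The encoded length is the sum of every internal node's weight: 119 + 275 = 394 bits.

394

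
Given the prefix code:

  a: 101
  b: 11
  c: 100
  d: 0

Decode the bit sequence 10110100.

Read left to right; each codeword is recognised as soon as it completes (prefix code):
  101→a | 101→a | 0→d | 0→d
Decoded message: aadd

aadd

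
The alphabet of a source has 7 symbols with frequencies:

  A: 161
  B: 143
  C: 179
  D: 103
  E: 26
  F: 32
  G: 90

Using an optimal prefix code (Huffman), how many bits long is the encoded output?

1920

Build the Huffman tree bottom-up:
E(26) + F(32) → 58
58 + G(90) → 148
D(103) + B(143) → 246
148 + A(161) → 309
C(179) + 246 → 425
309 + 425 → 734
The encoded length is the sum of every internal node's weight: 58 + 148 + 246 + 309 + 425 + 734 = 1920 bits.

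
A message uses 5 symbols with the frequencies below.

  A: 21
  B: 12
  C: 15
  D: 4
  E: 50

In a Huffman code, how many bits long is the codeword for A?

2

Huffman merges, smallest pair first:
D(4) + B(12) → 16
C(15) + 16 → 31
A(21) + 31 → 52
E(50) + 52 → 102
The subtree containing A is merged 2 times, so code length = 2.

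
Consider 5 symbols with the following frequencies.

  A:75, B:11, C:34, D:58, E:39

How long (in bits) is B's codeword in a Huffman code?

3

Build the tree from the bottom:
merge B(11) and C(34): 45
merge E(39) and 45: 84
merge D(58) and A(75): 133
merge 84 and 133: 217
B sits 3 levels below the root, so its codeword is 3 bits.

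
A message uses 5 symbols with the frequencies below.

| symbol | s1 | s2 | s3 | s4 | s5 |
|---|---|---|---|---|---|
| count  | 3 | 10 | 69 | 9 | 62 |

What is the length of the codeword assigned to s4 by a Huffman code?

Build the tree from the bottom:
merge s1(3) and s4(9): 12
merge s2(10) and 12: 22
merge 22 and s5(62): 84
merge s3(69) and 84: 153
The subtree containing s4 is merged 4 times, so code length = 4.

4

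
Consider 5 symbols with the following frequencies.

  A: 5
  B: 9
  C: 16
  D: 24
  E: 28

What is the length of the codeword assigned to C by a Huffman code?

Huffman merges, smallest pair first:
A(5) + B(9) → 14
14 + C(16) → 30
D(24) + E(28) → 52
30 + 52 → 82
C sits 2 levels below the root, so its codeword is 2 bits.

2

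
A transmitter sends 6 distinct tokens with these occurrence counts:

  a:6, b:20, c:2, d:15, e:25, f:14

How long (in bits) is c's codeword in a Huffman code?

Build the tree from the bottom:
c(2) + a(6) → 8
8 + f(14) → 22
d(15) + b(20) → 35
22 + e(25) → 47
35 + 47 → 82
c's leaf is at depth 4, giving a 4-bit codeword.

4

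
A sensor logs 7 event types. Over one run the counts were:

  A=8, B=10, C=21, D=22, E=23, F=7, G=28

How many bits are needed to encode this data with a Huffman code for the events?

Greedily combine the two least-frequent nodes:
merge F(7) and A(8): 15
merge B(10) and 15: 25
merge C(21) and D(22): 43
merge E(23) and 25: 48
merge G(28) and 43: 71
merge 48 and 71: 119
The encoded length is the sum of every internal node's weight: 15 + 25 + 43 + 48 + 71 + 119 = 321 bits.

321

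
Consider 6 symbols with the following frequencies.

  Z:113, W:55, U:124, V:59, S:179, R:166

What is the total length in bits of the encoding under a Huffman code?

1733

Merge the two smallest weights repeatedly:
merge W(55) and V(59): 114
merge Z(113) and 114: 227
merge U(124) and R(166): 290
merge S(179) and 227: 406
merge 290 and 406: 696
Each symbol's bit-cost is frequency × depth; summing gives 1733 bits (equivalently 114 + 227 + 290 + 406 + 696).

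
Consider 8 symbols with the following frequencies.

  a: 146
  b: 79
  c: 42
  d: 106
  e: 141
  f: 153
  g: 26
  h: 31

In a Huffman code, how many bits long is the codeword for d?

3

Repeatedly merge the two smallest:
g(26) + h(31) → 57
c(42) + 57 → 99
b(79) + 99 → 178
d(106) + e(141) → 247
a(146) + f(153) → 299
178 + 247 → 425
299 + 425 → 724
d sits 3 levels below the root, so its codeword is 3 bits.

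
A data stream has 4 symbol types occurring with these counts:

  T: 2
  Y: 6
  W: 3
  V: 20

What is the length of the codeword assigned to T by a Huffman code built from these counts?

Build the tree from the bottom:
merge T(2) and W(3): 5
merge 5 and Y(6): 11
merge 11 and V(20): 31
T sits 3 levels below the root, so its codeword is 3 bits.

3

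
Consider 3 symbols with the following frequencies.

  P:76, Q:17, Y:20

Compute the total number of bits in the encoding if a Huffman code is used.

Greedily combine the two least-frequent nodes:
Q(17) + Y(20) → 37
37 + P(76) → 113
Total encoded bits = sum of merged weights = 37 + 113 = 150.

150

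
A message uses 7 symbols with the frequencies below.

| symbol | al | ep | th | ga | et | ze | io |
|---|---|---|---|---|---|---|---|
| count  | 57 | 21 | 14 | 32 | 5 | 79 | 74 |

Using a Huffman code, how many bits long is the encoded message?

695

Build the Huffman tree bottom-up:
et(5) + th(14) → 19
19 + ep(21) → 40
ga(32) + 40 → 72
al(57) + 72 → 129
io(74) + ze(79) → 153
129 + 153 → 282
Each symbol's bit-cost is frequency × depth; summing gives 695 bits (equivalently 19 + 40 + 72 + 129 + 153 + 282).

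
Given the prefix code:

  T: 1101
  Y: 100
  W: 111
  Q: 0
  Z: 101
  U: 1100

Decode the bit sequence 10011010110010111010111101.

YTQUZTQWZ

Read left to right; each codeword is recognised as soon as it completes (prefix code):
  100→Y | 1101→T | 0→Q | 1100→U | 101→Z | 1101→T | 0→Q | 111→W | 101→Z
Decoded message: YTQUZTQWZ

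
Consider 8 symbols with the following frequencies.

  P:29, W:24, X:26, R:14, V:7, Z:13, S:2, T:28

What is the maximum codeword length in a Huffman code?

5

Merge the two lowest-weight nodes at each step:
combine S(2), V(7) → 9
combine 9, Z(13) → 22
combine R(14), 22 → 36
combine W(24), X(26) → 50
combine T(28), P(29) → 57
combine 36, 50 → 86
combine 57, 86 → 143
Maximum depth reached is 5.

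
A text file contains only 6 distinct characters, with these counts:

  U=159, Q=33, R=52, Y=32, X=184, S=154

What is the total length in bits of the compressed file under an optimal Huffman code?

1410

Build the Huffman tree bottom-up:
merge Y(32) and Q(33): 65
merge R(52) and 65: 117
merge 117 and S(154): 271
merge U(159) and X(184): 343
merge 271 and 343: 614
Each symbol's bit-cost is frequency × depth; summing gives 1410 bits (equivalently 65 + 117 + 271 + 343 + 614).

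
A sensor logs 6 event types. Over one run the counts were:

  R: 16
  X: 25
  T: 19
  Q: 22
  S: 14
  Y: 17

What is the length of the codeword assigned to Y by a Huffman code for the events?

3

Build the tree from the bottom:
merge S(14) and R(16): 30
merge Y(17) and T(19): 36
merge Q(22) and X(25): 47
merge 30 and 36: 66
merge 47 and 66: 113
Y's leaf is at depth 3, giving a 3-bit codeword.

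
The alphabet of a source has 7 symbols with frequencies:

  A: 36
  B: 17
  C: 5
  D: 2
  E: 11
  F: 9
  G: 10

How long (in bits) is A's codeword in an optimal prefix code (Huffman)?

Huffman merges, smallest pair first:
merge D(2) and C(5): 7
merge 7 and F(9): 16
merge G(10) and E(11): 21
merge 16 and B(17): 33
merge 21 and 33: 54
merge A(36) and 54: 90
A is merged only at the final step, so code length = 1.

1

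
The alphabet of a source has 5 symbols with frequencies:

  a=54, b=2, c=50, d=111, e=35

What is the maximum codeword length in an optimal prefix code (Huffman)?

4

Merge the two lowest-weight nodes at each step:
combine b(2), e(35) → 37
combine 37, c(50) → 87
combine a(54), 87 → 141
combine d(111), 141 → 252
Maximum depth reached is 4.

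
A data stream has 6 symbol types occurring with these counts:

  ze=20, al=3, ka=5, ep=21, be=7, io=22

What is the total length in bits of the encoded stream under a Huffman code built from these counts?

179

Greedily combine the two least-frequent nodes:
combine al(3), ka(5) → 8
combine be(7), 8 → 15
combine 15, ze(20) → 35
combine ep(21), io(22) → 43
combine 35, 43 → 78
The encoded length is the sum of every internal node's weight: 8 + 15 + 35 + 43 + 78 = 179 bits.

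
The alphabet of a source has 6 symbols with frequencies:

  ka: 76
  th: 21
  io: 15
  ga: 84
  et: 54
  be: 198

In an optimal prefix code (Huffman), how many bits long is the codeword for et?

3

Build the tree from the bottom:
io(15) + th(21) → 36
36 + et(54) → 90
ka(76) + ga(84) → 160
90 + 160 → 250
be(198) + 250 → 448
et's leaf is at depth 3, giving a 3-bit codeword.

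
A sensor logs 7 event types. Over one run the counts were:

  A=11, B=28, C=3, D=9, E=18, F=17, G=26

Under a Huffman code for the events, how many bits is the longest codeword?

Merge the two lowest-weight nodes at each step:
merge C(3) and D(9): 12
merge A(11) and 12: 23
merge F(17) and E(18): 35
merge 23 and G(26): 49
merge B(28) and 35: 63
merge 49 and 63: 112
The rarest symbols sit at the bottom; the longest codeword is 4 bits.

4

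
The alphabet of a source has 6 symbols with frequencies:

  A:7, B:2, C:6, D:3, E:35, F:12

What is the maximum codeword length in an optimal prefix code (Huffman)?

Merge the two lowest-weight nodes at each step:
merge B(2) and D(3): 5
merge 5 and C(6): 11
merge A(7) and 11: 18
merge F(12) and 18: 30
merge 30 and E(35): 65
The rarest symbols sit at the bottom; the longest codeword is 5 bits.

5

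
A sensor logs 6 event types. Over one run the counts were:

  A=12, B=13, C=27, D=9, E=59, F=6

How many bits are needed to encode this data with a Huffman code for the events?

273

Build the Huffman tree bottom-up:
F(6) + D(9) → 15
A(12) + B(13) → 25
15 + 25 → 40
C(27) + 40 → 67
E(59) + 67 → 126
Each symbol's bit-cost is frequency × depth; summing gives 273 bits (equivalently 15 + 25 + 40 + 67 + 126).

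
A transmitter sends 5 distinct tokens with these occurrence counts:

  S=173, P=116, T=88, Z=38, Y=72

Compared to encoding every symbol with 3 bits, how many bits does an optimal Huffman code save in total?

377

Fixed-length: 3 bits × 487 symbols = 1461 bits.
Huffman merges:
combine Z(38), Y(72) → 110
combine T(88), 110 → 198
combine P(116), S(173) → 289
combine 198, 289 → 487
Huffman total = 110 + 198 + 289 + 487 = 1084 bits.
Saving = 1461 − 1084 = 377 bits.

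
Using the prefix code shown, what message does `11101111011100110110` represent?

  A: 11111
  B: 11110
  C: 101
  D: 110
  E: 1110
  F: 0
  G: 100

EBEFDD

Read left to right; each codeword is recognised as soon as it completes (prefix code):
  1110→E | 11110→B | 1110→E | 0→F | 110→D | 110→D
Decoded message: EBEFDD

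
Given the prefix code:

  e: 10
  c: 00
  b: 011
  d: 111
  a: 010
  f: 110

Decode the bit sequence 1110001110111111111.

Read left to right; each codeword is recognised as soon as it completes (prefix code):
  111→d | 00→c | 011→b | 10→e | 111→d | 111→d | 111→d
Decoded message: dcbeddd

dcbeddd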